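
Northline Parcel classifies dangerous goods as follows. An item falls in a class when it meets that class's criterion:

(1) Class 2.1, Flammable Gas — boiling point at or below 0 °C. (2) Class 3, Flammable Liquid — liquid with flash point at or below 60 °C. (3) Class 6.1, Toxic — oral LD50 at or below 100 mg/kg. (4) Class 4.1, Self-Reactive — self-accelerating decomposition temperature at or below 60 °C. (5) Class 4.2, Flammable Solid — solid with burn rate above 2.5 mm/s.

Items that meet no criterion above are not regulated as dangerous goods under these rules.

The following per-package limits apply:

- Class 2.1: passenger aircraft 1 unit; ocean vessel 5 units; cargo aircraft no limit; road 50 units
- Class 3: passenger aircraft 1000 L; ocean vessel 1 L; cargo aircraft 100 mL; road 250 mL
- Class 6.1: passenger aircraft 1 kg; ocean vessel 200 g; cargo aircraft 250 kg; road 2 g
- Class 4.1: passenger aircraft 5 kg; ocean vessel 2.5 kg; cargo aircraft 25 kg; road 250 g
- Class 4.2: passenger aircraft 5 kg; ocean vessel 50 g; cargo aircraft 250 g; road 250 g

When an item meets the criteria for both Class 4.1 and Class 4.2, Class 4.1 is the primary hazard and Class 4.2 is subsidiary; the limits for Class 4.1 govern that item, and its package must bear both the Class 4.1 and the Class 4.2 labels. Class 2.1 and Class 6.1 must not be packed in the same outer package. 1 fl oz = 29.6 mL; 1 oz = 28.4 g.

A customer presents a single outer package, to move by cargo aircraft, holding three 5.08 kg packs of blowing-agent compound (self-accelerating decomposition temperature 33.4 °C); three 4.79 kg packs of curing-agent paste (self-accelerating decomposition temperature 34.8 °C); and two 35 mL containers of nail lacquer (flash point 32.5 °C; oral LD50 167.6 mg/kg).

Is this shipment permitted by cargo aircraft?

The blowing-agent compound has self-accelerating decomposition temperature 33.4 °C, which is ≤ 60 °C, so it is Class 4.1 (Self-Reactive).
Self-accelerating decomposition temperature 34.8 °C meets the Class 4.1 criterion (Self-Reactive), so the curing-agent paste is Class 4.1.
With flash point 32.5 °C (≤ 60 °C), the nail lacquer falls in Class 3.
Total Class 4.1: (three 5.08 kg packs = 15.24 kg) + (three 4.79 kg packs = 14.37 kg) = 29.61 kg.
29.61 kg > 25 kg (cargo aircraft limit, Class 4.1) — over the limit.
Class 3 quantity: two 35 mL containers = 70 mL.
70 mL ≤ 100 mL (cargo aircraft limit, Class 3) — within limit.
The segregation rule (Class 2.1 with Class 6.1) does not apply to Class 4.1 with Class 3.

No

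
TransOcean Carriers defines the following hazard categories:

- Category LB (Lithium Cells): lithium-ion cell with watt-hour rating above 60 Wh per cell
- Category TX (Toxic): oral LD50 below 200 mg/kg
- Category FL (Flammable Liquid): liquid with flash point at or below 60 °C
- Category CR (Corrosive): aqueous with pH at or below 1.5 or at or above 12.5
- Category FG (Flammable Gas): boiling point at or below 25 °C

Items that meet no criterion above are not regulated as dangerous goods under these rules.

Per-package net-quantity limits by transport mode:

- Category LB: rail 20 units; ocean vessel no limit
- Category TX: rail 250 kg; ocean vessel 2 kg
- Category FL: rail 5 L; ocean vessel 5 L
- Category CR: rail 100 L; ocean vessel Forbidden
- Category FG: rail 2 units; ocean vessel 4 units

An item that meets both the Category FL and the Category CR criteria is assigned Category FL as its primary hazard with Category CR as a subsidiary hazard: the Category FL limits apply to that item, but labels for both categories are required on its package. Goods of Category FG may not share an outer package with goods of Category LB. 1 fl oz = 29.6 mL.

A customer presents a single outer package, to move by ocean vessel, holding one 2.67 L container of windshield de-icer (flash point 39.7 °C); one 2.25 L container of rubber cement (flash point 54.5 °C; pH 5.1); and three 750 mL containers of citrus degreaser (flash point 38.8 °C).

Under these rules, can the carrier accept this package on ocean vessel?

No

Flash point 39.7 °C meets the Category FL criterion (Flammable Liquid), so the windshield de-icer is Category FL.
Flash point 54.5 °C meets the Category FL criterion (Flammable Liquid), so the rubber cement is Category FL.
Flash point 38.8 °C meets the Category FL criterion (Flammable Liquid), so the citrus degreaser is Category FL.
Total Category FL: 2.67 L + 2.25 L + (three 750 mL containers = 2.25 L) = 7.17 L.
7.17 L exceeds the ocean vessel limit of 5 L for Category FL.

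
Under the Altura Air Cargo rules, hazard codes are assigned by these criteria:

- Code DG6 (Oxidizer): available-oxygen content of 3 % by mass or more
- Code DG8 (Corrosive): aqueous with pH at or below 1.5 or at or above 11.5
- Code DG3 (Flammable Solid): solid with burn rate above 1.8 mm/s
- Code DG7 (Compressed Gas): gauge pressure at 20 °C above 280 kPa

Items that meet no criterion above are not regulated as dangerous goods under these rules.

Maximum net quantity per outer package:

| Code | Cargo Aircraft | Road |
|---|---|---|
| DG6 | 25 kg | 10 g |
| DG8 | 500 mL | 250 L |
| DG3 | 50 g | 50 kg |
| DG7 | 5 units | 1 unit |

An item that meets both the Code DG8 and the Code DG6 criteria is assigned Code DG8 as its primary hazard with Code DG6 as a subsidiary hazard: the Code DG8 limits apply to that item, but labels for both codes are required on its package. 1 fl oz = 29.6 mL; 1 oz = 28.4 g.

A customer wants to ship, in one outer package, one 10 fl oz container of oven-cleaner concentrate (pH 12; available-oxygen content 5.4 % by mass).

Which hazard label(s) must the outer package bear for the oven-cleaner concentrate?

Code DG6 and DG8

pH 12 meets the Code DG8 criterion (Corrosive), so the oven-cleaner concentrate is Code DG8.
Available-oxygen content 5.4 % by mass meets the Code DG6 criterion (Oxidizer), so the oven-cleaner concentrate is Code DG6.
By the precedence rule Code DG8 is primary and Code DG6 is subsidiary, and that rule requires both labels on the package.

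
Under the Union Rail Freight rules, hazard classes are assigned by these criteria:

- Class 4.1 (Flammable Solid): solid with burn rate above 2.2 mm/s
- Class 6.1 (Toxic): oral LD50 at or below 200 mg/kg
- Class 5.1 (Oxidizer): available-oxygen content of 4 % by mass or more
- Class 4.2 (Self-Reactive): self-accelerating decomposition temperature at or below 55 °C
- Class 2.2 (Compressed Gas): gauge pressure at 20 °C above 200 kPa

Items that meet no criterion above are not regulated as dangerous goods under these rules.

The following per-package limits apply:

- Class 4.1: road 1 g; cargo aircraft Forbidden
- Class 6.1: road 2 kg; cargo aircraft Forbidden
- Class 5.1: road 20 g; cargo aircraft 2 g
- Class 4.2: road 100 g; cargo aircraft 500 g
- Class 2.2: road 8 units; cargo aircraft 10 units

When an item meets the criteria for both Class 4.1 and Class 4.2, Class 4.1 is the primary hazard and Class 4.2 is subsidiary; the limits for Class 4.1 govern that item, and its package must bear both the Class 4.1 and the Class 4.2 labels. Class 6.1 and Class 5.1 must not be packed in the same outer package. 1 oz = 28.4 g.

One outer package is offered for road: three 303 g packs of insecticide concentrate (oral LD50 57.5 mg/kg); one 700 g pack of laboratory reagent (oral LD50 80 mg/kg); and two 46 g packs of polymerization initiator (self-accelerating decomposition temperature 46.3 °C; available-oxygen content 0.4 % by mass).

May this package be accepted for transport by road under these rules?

Yes

Oral LD50 57.5 mg/kg meets the Class 6.1 criterion (Toxic), so the insecticide concentrate is Class 6.1.
The laboratory reagent has oral LD50 80 mg/kg, which is ≤ 200 mg/kg, so it is Class 6.1 (Toxic).
Polymerization initiator: self-accelerating decomposition temperature 46.3 °C ≤ 55 °C → Class 4.2 (Self-Reactive).
Total Class 6.1: (three 303 g packs = 909 g) + 700 g = 1.609 kg.
1.609 kg ≤ 2 kg (road limit, Class 6.1) — within limit.
Class 4.2 quantity: two 46 g packs = 92 g.
That is within the Class 4.2 road limit of 100 g.
The segregation rule (Class 6.1 with Class 5.1) does not apply to Class 6.1 with Class 4.2.
Every hazard class is within its road limit and no segregation rule is violated.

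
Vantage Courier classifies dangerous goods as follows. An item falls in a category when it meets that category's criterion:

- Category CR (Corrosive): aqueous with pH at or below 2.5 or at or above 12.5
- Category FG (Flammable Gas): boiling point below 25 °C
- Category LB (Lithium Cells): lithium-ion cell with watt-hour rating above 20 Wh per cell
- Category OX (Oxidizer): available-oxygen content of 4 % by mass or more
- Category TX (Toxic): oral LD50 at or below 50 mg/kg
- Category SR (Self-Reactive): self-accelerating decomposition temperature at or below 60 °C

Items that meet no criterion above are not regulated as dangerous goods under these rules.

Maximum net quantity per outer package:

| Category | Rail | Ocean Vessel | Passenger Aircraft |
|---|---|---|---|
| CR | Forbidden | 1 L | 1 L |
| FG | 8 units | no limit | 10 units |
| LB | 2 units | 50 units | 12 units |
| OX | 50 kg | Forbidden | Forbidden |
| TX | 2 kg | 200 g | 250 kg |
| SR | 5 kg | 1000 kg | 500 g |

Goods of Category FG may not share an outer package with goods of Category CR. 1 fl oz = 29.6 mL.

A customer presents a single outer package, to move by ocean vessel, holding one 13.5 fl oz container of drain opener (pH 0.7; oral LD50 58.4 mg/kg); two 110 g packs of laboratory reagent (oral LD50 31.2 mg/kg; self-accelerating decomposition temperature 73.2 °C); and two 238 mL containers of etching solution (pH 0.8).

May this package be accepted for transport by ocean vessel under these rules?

No

The drain opener has pH 0.7, which is ≤ 2.5, so it is Category CR (Corrosive).
With oral LD50 31.2 mg/kg (≤ 50 mg/kg), the laboratory reagent falls in Category TX.
Etching solution: pH 0.8 ≤ 2.5 → Category CR (Corrosive).
Category CR net quantity: (one 13.5 fl oz container = 399.6 mL) + (two 238 mL containers = 476 mL) = 875.6 mL.
That is within the Category CR ocean vessel limit of 1 L.
Category TX quantity: two 110 g packs = 220 g.
That exceeds the Category TX ocean vessel limit of 200 g.
The segregation rule (Category FG with Category CR) does not apply to Category CR with Category TX.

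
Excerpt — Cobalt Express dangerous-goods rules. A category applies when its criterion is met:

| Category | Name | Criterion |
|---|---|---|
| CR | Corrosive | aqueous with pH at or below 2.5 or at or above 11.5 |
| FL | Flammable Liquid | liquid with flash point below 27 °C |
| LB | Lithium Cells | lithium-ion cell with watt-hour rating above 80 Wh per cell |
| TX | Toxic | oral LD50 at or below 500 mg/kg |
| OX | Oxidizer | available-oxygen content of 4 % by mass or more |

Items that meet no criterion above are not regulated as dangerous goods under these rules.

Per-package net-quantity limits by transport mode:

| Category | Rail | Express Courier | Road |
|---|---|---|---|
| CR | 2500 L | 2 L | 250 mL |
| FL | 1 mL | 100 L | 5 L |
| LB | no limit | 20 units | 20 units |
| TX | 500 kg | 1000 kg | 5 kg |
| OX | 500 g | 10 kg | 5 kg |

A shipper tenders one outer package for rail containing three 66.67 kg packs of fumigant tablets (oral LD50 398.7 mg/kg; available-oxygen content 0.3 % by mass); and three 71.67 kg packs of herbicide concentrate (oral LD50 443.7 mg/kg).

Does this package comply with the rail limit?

With oral LD50 398.7 mg/kg (≤ 500 mg/kg), the fumigant tablets fall in Category TX.
Herbicide concentrate: oral LD50 443.7 mg/kg ≤ 500 mg/kg → Category TX (Toxic).
Category TX net quantity: (three 66.67 kg packs = 200.01 kg) + (three 71.67 kg packs = 215.01 kg) = 415.02 kg.
415.02 kg is within the rail limit of 500 kg for Category TX.

Yes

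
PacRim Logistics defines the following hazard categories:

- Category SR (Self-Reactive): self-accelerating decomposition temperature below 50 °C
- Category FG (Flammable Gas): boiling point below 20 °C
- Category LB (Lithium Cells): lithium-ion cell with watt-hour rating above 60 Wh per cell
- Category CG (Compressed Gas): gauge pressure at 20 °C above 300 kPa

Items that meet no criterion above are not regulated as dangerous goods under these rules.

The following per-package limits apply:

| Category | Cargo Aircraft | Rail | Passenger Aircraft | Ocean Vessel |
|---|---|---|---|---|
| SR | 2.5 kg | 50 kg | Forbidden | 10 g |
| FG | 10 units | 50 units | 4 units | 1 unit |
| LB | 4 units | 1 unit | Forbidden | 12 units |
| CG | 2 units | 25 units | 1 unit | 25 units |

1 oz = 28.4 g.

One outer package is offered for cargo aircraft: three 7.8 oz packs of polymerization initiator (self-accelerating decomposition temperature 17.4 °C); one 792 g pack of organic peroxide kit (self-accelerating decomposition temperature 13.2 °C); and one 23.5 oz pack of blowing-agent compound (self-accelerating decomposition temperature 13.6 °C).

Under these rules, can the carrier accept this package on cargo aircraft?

Yes

With self-accelerating decomposition temperature 17.4 °C (< 50 °C), the polymerization initiator falls in Category SR.
Self-accelerating decomposition temperature 13.2 °C meets the Category SR criterion (Self-Reactive), so the organic peroxide kit is Category SR.
The blowing-agent compound has self-accelerating decomposition temperature 13.6 °C, which is < 50 °C, so it is Category SR (Self-Reactive).
Total Category SR: (three 7.8 oz packs = 664.56 g) + 792 g + (one 23.5 oz pack = 667.4 g) = 2123.96 g.
2123.96 g is within the cargo aircraft limit of 2.5 kg for Category SR.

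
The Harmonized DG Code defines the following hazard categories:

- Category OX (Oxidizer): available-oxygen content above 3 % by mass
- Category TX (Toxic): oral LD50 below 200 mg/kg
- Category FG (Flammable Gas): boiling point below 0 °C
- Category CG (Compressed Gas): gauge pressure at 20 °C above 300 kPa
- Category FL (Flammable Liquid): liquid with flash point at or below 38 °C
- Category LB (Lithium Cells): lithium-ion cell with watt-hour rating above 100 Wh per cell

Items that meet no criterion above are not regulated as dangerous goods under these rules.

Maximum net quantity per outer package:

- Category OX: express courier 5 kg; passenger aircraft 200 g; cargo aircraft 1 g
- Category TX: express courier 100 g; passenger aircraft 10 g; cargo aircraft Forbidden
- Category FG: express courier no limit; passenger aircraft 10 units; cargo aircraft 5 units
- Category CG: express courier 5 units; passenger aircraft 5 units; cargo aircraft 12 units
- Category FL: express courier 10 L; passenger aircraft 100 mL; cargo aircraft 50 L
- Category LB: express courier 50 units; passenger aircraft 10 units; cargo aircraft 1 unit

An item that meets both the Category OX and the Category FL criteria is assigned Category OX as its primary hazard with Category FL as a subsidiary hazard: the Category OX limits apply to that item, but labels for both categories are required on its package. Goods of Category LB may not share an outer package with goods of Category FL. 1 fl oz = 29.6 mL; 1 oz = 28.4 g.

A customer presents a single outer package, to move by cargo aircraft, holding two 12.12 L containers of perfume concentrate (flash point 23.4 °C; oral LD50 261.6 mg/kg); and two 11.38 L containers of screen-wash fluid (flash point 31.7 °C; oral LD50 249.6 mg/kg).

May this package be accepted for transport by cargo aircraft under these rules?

Yes

Perfume concentrate: flash point 23.4 °C ≤ 38 °C → Category FL (Flammable Liquid).
Flash point 31.7 °C meets the Category FL criterion (Flammable Liquid), so the screen-wash fluid is Category FL.
Total Category FL: (two 12.12 L containers = 24.24 L) + (two 11.38 L containers = 22.76 L) = 47 L.
47 L ≤ 50 L (cargo aircraft limit, Category FL) — within limit.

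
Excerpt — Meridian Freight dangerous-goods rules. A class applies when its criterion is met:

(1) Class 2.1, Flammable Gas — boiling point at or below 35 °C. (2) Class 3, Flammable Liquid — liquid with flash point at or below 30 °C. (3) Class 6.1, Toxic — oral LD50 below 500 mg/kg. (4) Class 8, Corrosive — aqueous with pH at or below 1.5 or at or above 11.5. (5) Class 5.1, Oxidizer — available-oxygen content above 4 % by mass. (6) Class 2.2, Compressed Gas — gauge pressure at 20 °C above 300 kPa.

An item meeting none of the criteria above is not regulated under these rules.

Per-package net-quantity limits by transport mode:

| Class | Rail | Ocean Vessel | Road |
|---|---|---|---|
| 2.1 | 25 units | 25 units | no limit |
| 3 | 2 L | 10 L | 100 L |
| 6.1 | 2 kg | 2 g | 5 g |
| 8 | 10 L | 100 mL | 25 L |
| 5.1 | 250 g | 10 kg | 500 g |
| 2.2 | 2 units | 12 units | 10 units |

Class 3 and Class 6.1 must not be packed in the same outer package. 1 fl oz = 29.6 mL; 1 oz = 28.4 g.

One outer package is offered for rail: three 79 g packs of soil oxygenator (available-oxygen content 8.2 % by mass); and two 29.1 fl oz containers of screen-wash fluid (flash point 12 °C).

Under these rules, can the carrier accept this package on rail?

Yes

Soil oxygenator: available-oxygen content 8.2 % by mass > 4 % by mass → Class 5.1 (Oxidizer).
Screen-wash fluid: flash point 12 °C ≤ 30 °C → Class 3 (Flammable Liquid).
Class 3 quantity: two 29.1 fl oz containers = 1722.72 mL.
1722.72 mL is within the rail limit of 2 L for Class 3.
Class 5.1 quantity: three 79 g packs = 237 g.
That is within the Class 5.1 rail limit of 250 g.
The segregation rule (Class 3 with Class 6.1) does not apply to Class 3 with Class 5.1.
Every hazard class is within its rail limit and no segregation rule is violated.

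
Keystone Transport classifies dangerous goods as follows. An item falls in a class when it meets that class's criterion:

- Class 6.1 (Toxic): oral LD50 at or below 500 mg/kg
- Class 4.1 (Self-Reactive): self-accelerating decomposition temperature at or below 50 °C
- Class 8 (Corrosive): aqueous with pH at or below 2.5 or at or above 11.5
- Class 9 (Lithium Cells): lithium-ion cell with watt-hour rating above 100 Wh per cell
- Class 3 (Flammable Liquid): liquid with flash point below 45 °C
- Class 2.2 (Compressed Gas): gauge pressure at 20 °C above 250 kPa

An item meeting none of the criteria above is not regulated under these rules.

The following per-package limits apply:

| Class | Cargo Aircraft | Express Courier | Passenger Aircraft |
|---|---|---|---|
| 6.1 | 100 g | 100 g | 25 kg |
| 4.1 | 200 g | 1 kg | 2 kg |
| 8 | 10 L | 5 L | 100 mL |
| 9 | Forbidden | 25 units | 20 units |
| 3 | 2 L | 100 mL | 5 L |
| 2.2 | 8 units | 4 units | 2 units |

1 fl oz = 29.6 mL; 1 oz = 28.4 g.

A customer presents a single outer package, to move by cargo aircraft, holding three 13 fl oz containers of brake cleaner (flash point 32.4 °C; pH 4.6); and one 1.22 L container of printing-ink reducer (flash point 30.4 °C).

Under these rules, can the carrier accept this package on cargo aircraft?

No

Brake cleaner: flash point 32.4 °C < 45 °C → Class 3 (Flammable Liquid).
With flash point 30.4 °C (< 45 °C), the printing-ink reducer falls in Class 3.
Class 3 net quantity: (three 13 fl oz containers = 1154.4 mL) + 1.22 L = 2374.4 mL.
2374.4 mL > 2 L (cargo aircraft limit, Class 3) — over the limit.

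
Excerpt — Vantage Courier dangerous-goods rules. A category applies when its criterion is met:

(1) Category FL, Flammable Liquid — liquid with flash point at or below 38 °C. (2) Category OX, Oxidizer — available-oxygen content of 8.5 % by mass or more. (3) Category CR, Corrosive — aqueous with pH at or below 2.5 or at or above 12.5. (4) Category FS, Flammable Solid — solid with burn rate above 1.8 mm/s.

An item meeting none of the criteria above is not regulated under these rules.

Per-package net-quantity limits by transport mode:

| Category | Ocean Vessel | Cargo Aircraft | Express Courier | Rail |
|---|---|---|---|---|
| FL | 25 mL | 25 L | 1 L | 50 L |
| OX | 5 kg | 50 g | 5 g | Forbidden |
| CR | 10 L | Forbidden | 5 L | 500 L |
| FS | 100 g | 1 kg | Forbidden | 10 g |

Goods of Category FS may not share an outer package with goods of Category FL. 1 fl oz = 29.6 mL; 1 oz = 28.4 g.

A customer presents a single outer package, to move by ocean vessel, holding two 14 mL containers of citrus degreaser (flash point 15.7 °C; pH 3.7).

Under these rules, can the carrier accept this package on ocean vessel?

No

The citrus degreaser has flash point 15.7 °C, which is ≤ 38 °C, so it is Category FL (Flammable Liquid).
Category FL quantity: two 14 mL containers = 28 mL.
28 mL exceeds the ocean vessel limit of 25 mL for Category FL.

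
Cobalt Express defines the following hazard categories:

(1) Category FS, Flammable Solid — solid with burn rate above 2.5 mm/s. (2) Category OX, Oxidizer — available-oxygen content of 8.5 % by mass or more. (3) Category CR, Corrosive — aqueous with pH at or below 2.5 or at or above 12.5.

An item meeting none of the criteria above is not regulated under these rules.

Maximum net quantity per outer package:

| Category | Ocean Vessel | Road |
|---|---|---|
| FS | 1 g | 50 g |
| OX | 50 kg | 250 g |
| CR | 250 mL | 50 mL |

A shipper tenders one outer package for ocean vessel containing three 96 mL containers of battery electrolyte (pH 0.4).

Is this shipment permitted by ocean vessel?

With pH 0.4 (≤ 2.5), the battery electrolyte falls in Category CR.
Category CR quantity: three 96 mL containers = 288 mL.
288 mL > 250 mL (ocean vessel limit, Category CR) — over the limit.

No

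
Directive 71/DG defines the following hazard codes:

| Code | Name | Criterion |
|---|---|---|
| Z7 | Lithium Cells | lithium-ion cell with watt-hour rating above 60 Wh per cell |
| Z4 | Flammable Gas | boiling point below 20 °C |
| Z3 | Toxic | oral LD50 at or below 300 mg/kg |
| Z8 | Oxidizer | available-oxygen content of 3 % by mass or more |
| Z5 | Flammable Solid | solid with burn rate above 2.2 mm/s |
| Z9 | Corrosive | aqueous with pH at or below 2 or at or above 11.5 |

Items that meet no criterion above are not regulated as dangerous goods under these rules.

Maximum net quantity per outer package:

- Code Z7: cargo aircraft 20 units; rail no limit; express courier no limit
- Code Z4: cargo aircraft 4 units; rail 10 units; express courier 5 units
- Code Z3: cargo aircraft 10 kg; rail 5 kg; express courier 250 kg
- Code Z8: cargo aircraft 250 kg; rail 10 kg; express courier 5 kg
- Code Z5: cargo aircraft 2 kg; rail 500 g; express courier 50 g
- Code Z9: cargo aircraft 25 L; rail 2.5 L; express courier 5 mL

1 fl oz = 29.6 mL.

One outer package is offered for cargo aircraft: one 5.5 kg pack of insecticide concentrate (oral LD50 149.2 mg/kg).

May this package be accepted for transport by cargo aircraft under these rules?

Yes

Insecticide concentrate: oral LD50 149.2 mg/kg ≤ 300 mg/kg → Code Z3 (Toxic).
Code Z3 quantity: 5.5 kg.
5.5 kg is within the cargo aircraft limit of 10 kg for Code Z3.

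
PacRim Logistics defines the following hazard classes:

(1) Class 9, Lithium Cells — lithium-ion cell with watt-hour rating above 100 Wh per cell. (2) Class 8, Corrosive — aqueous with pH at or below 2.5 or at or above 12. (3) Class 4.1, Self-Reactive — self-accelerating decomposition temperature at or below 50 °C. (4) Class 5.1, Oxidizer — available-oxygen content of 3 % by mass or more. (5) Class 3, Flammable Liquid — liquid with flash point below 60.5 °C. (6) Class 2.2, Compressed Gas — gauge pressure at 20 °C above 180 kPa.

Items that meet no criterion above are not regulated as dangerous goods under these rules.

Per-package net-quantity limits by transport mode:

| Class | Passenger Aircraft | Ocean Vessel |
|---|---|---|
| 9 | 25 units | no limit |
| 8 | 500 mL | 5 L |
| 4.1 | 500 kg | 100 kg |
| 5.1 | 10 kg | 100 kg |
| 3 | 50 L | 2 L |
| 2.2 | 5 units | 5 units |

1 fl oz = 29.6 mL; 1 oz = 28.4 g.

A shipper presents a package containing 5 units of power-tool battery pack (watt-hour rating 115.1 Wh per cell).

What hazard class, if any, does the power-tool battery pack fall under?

With watt-hour rating 115.1 Wh per cell (> 100 Wh per cell), the power-tool battery pack falls in Class 9.

Class 9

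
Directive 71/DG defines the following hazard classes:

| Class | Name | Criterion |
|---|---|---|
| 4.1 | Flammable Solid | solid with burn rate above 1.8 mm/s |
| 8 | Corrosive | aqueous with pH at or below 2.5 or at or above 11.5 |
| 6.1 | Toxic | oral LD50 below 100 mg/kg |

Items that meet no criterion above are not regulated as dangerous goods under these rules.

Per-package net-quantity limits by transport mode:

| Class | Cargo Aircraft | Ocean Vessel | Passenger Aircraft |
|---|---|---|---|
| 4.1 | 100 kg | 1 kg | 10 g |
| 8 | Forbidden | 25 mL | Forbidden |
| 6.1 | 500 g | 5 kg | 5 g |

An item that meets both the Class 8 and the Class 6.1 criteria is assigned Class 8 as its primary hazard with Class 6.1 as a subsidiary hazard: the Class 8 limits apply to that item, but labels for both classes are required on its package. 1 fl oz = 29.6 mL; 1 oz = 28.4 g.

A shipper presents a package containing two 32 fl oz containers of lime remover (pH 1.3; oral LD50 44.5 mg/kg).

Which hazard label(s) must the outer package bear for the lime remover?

The lime remover has pH 1.3, which is ≤ 2.5, so it is Class 8 (Corrosive).
Oral LD50 44.5 mg/kg meets the Class 6.1 criterion (Toxic), so the lime remover is Class 6.1.
By the precedence rule Class 8 is primary and Class 6.1 is subsidiary, and that rule requires both labels on the package.

Class 6.1 and 8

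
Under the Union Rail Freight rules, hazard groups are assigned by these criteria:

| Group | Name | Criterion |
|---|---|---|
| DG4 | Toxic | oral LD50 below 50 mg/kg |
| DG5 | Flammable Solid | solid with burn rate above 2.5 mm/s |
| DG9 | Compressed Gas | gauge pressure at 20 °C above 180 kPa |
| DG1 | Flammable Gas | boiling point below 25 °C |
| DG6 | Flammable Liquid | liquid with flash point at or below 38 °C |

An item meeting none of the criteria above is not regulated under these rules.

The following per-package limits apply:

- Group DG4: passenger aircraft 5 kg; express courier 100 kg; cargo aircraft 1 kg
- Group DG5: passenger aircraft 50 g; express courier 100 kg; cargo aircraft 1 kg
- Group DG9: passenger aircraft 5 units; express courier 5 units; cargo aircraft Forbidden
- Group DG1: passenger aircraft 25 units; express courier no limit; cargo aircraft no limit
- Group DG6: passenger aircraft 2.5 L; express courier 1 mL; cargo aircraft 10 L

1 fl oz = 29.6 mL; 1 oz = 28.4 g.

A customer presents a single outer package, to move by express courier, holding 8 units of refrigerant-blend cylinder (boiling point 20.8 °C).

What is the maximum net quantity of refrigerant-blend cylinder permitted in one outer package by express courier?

no limit

Refrigerant-blend cylinder: boiling point 20.8 °C < 25 °C → Group DG1 (Flammable Gas).
The express courier limit for Group DG1 is no limit.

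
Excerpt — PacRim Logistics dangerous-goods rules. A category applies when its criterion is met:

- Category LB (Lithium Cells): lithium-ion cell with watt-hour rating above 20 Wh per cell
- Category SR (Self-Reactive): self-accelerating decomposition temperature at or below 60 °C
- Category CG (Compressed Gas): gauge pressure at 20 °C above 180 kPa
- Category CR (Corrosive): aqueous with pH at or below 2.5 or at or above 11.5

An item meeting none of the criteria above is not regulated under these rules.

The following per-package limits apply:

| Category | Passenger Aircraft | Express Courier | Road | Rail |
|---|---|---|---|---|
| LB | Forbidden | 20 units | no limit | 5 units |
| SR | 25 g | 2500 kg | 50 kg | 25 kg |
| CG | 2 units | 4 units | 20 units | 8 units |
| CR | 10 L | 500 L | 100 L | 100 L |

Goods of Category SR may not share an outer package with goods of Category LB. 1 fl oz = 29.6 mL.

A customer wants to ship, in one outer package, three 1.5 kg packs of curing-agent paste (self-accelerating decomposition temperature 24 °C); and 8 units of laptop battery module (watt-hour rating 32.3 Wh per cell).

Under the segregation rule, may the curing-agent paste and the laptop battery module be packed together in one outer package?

Curing-agent paste: self-accelerating decomposition temperature 24 °C ≤ 60 °C → Category SR (Self-Reactive).
Watt-hour rating 32.3 Wh per cell meets the Category LB criterion (Lithium Cells), so the laptop battery module is Category LB.
Category SR and Category LB may not share an outer package.

No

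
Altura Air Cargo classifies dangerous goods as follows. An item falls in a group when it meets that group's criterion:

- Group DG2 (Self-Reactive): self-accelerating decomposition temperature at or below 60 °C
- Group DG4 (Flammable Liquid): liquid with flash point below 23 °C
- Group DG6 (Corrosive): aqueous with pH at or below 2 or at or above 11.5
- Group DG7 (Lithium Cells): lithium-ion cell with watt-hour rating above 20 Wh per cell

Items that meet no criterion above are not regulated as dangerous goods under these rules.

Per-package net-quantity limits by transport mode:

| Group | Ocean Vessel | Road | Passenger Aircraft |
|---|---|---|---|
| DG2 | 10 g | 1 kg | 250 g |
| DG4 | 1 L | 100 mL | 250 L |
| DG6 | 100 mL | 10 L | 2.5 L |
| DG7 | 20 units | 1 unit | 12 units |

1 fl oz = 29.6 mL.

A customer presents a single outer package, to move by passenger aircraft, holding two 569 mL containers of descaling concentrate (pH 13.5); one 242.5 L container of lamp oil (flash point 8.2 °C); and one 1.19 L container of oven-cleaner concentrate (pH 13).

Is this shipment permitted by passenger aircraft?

The descaling concentrate has pH 13.5, which is ≥ 11.5, so it is Group DG6 (Corrosive).
The lamp oil has flash point 8.2 °C, which is < 23 °C, so it is Group DG4 (Flammable Liquid).
The oven-cleaner concentrate has pH 13, which is ≥ 11.5, so it is Group DG6 (Corrosive).
Total Group DG6: (two 569 mL containers = 1.138 L) + 1.19 L = 2.328 L.
2.328 L ≤ 2.5 L (passenger aircraft limit, Group DG6) — within limit.
Group DG4 quantity: 242.5 L.
That is within the Group DG4 passenger aircraft limit of 250 L.
Every hazard group is within its passenger aircraft limit and no segregation rule is violated.

Yes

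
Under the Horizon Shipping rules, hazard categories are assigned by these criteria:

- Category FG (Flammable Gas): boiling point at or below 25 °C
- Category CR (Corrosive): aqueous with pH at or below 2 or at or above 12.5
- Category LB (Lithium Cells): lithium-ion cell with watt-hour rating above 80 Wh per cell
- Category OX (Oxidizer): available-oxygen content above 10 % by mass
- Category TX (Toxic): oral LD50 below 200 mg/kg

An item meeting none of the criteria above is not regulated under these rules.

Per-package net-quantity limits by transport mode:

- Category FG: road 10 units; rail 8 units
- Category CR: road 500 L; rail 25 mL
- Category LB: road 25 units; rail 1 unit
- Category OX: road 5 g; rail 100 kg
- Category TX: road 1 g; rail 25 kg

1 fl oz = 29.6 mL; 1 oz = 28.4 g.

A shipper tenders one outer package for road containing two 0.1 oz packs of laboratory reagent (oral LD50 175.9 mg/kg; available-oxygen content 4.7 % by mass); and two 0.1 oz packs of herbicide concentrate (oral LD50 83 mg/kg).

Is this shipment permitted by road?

No

Laboratory reagent: oral LD50 175.9 mg/kg < 200 mg/kg → Category TX (Toxic).
Oral LD50 83 mg/kg meets the Category TX criterion (Toxic), so the herbicide concentrate is Category TX.
Category TX net quantity: (two 0.1 oz packs = 5.68 g) + (two 0.1 oz packs = 5.68 g) = 11.36 g.
11.36 g exceeds the road limit of 1 g for Category TX.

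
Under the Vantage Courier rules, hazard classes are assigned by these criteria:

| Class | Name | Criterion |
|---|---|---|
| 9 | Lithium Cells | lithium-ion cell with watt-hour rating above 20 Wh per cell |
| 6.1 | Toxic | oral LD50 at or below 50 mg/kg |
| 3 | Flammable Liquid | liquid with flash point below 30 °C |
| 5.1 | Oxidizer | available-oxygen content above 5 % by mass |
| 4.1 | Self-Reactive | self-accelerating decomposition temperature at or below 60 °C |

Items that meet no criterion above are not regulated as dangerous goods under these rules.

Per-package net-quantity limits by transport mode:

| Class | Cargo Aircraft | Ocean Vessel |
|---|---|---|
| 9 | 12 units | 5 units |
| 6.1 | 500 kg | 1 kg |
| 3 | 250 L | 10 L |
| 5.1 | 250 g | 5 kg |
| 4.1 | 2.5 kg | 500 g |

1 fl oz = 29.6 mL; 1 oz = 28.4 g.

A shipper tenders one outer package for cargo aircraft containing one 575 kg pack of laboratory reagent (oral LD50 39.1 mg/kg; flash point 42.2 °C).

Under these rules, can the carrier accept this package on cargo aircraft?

Oral LD50 39.1 mg/kg meets the Class 6.1 criterion (Toxic), so the laboratory reagent is Class 6.1.
Class 6.1 quantity: 575 kg.
That exceeds the Class 6.1 cargo aircraft limit of 500 kg.

No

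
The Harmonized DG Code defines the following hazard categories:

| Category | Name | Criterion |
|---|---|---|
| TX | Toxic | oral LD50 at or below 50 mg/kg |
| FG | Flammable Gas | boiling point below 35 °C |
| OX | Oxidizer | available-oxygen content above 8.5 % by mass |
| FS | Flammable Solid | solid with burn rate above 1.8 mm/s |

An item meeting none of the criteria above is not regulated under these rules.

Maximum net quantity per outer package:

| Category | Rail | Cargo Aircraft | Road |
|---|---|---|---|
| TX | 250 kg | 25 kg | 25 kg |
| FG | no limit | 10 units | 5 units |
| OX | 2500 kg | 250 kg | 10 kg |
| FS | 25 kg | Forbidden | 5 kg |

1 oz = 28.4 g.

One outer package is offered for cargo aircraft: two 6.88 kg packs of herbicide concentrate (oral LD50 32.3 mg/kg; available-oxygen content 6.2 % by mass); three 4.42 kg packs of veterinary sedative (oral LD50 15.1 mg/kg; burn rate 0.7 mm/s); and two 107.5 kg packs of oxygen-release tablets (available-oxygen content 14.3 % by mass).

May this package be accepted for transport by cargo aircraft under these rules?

Herbicide concentrate: oral LD50 32.3 mg/kg ≤ 50 mg/kg → Category TX (Toxic).
Veterinary sedative: oral LD50 15.1 mg/kg ≤ 50 mg/kg → Category TX (Toxic).
Oxygen-release tablets: available-oxygen content 14.3 % by mass > 8.5 % by mass → Category OX (Oxidizer).
Total Category TX: (two 6.88 kg packs = 13.76 kg) + (three 4.42 kg packs = 13.26 kg) = 27.02 kg.
That exceeds the Category TX cargo aircraft limit of 25 kg.
Category OX quantity: two 107.5 kg packs = 215 kg.
215 kg is within the cargo aircraft limit of 250 kg for Category OX.

No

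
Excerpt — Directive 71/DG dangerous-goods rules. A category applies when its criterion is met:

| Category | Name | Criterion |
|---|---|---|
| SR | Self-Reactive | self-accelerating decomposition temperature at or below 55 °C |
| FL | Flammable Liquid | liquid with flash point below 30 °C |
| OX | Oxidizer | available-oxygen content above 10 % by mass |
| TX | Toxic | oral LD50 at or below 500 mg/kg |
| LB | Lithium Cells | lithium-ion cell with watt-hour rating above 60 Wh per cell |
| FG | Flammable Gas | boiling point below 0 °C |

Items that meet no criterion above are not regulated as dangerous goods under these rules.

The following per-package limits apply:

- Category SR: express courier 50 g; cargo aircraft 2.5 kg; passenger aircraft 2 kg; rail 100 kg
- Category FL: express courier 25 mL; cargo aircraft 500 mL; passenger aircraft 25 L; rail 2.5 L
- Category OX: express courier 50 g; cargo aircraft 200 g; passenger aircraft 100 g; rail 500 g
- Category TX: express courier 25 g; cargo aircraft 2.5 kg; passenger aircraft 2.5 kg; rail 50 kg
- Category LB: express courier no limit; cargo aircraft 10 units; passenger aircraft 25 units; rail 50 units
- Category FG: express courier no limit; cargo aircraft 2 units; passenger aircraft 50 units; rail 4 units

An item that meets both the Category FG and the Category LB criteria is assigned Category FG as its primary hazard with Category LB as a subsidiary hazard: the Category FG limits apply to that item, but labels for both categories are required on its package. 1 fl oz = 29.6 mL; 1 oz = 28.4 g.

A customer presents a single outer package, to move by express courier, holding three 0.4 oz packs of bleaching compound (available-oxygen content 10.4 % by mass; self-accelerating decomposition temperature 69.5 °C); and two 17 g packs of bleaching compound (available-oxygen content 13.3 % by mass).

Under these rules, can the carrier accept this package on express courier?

No

The bleaching compound has available-oxygen content 10.4 % by mass, which is > 10 % by mass, so it is Category OX (Oxidizer).
Bleaching compound: available-oxygen content 13.3 % by mass > 10 % by mass → Category OX (Oxidizer).
Total Category OX: (three 0.4 oz packs = 34.08 g) + (two 17 g packs = 34 g) = 68.08 g.
68.08 g exceeds the express courier limit of 50 g for Category OX.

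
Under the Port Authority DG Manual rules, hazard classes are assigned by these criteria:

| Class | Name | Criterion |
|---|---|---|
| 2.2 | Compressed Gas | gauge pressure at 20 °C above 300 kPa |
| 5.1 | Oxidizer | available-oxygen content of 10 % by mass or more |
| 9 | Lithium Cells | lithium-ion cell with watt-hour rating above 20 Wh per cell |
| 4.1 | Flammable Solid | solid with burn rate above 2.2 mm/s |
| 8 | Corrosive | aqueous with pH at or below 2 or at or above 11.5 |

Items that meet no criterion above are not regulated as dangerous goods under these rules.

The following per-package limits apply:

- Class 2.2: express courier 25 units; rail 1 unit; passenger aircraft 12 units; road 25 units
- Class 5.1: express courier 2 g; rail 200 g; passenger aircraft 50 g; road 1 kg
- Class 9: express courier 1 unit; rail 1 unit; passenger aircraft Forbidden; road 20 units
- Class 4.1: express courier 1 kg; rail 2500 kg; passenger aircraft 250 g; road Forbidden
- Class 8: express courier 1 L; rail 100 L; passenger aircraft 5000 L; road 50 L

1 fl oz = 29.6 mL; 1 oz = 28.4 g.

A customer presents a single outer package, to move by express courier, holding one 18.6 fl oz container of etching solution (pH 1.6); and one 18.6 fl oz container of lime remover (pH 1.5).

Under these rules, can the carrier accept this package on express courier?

No

Etching solution: pH 1.6 ≤ 2 → Class 8 (Corrosive).
The lime remover has pH 1.5, which is ≤ 2, so it is Class 8 (Corrosive).
Total Class 8: (one 18.6 fl oz container = 550.56 mL) + (one 18.6 fl oz container = 550.56 mL) = 1101.12 mL.
That exceeds the Class 8 express courier limit of 1 L.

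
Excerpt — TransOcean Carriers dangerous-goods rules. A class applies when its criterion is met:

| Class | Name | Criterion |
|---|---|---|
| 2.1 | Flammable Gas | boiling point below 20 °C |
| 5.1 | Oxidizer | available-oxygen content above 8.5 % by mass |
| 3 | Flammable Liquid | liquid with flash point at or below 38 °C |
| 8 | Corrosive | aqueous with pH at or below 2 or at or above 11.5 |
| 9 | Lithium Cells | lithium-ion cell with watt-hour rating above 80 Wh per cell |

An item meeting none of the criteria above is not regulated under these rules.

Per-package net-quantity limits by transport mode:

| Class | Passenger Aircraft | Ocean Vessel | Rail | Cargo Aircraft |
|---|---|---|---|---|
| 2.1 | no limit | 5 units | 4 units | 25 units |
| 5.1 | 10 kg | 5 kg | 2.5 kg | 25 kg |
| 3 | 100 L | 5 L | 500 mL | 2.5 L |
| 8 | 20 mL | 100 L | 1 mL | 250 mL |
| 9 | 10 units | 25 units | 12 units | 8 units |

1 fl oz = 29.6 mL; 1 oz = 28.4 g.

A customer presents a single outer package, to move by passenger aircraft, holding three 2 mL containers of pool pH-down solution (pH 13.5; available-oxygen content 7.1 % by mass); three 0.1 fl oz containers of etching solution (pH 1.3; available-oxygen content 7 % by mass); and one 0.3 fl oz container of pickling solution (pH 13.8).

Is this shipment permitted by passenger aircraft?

The pool pH-down solution has pH 13.5, which is ≥ 11.5, so it is Class 8 (Corrosive).
The etching solution has pH 1.3, which is ≤ 2, so it is Class 8 (Corrosive).
pH 13.8 meets the Class 8 criterion (Corrosive), so the pickling solution is Class 8.
Total Class 8: (three 2 mL containers = 6 mL) + (three 0.1 fl oz containers = 8.88 mL) + (one 0.3 fl oz container = 8.88 mL) = 23.76 mL.
23.76 mL exceeds the passenger aircraft limit of 20 mL for Class 8.

No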